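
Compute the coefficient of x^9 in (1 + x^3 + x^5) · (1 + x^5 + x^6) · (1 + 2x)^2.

5

(1 + x^3 + x^5) has coefficients 1,0,0,1,0,1 for degrees 0…5.
(1 + x^5 + x^6) has coefficients 1,0,0,0,0,1,1,0,0,0 for degrees 0…9.
Finally multiplying by (1 + 2x)^2, the product of all factors after the first has coefficients 1,4,4,0,0,1,5,8,4,0 for degrees 0…9.
[x^9] = 1·0 + 1·5 + 1·0 = 5.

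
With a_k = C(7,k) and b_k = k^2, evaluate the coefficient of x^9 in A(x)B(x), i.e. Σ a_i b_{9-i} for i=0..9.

Write out a_i and b_{9-i} for i = 0,…,9 and sum the products.
Σ = 1·81 + 7·64 + 21·49 + 35·36 + 35·25 + 21·16 + 7·9 + 1·4 + 0·1 + 0·0 = 4096.

4096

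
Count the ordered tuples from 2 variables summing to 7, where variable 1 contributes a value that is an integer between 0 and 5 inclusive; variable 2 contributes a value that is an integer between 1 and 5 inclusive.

4

The generating function for the choices is (1 + t + t^2 + t^3 + t^4 + t^5)·(t + t^2 + t^3 + t^4 + t^5); the count is [t^7].
(1 + t + t^2 + t^3 + t^4 + t^5) has coefficients 1,1,1,1,1,1 for degrees 0…5.
(t + t^2 + t^3 + t^4 + t^5) has coefficients 0,1,1,1,1,1,0,0 for degrees 0…7.
[t^7] = 1·0 + 1·0 + 1·1 + 1·1 + 1·1 + 1·1 = 4.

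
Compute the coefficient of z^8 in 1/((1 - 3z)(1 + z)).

4921

Partial fractions give a closed form: a_n = (3/4)·3^n + (1/4)·(-1)^n.
At n = 8: a_8 = 4921.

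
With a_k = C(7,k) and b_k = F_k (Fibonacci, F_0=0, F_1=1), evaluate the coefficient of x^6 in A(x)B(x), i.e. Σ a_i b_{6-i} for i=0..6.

Write out a_i and b_{6-i} for i = 0,…,6 and sum the products.
Σ = 1·8 + 7·5 + 21·3 + 35·2 + 35·1 + 21·1 + 7·0 = 232.

232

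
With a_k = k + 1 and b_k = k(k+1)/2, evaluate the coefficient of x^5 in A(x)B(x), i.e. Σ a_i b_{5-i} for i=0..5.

This is [x^5] in the product of the two ordinary generating functions.
Σ = 1·15 + 2·10 + 3·6 + 4·3 + 5·1 + 6·0 = 70.

70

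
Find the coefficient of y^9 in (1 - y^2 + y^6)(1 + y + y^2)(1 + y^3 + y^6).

(1 - y^2 + y^6) has coefficients 1,0,-1,0,0,0,1 for degrees 0…6.
(1 + y + y^2) has coefficients 1,1,1,0,0,0,0,0,0,0 for degrees 0…9.
Finally multiplying by (1 + y^3 + y^6), the product of all factors after the first has coefficients 1,1,1,1,1,1,1,1,1,0 for degrees 0…9.
[y^9] = 1·0 − 1·1 + 1·1 = 0.

0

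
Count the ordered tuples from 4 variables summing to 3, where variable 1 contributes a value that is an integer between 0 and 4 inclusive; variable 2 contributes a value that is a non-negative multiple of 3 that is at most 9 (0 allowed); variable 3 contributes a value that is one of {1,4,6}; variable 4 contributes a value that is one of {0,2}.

The generating function for the choices is (1 + t + t² + t³ + t⁴)·(1 + t³ + t⁶ + t⁹)·(t + t⁴ + t⁶)·(1 + t²); the count is [t³].
(1 + t + t² + t³ + t⁴) has coefficients 1,1,1,1 for degrees 0…3.
(1 + t³ + t⁶ + t⁹) has coefficients 1,0,0,1 for degrees 0…3.
Multiplying by (t + t⁴ + t⁶) gives running coefficients 0,1,0,0 for degrees 0…3.
Finally multiplying by (1 + t²), the product of all factors after the first has coefficients 0,1,0,1 for degrees 0…3.
[t³] = 1·1 + 1·0 + 1·1 + 1·0 = 2.

2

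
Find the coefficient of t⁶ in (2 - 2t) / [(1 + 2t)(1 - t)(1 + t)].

Partial fractions give a closed form: a_n = (4)·(-2)^n + (-2)·(-1)^n.
At n = 6: a_6 = 254.

254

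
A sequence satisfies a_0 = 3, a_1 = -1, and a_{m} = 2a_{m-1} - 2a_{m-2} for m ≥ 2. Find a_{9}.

The ordinary generating function has denominator 1 - 2y + 2y^2.
Iterating the recurrence: a_0,…,a_{9} = 3, -1, -8, -14, -12, 4, 32, 56, 48, -16.

-16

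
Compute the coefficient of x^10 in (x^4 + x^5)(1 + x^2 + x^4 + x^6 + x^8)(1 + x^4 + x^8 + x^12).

(x^4 + x^5) has coefficients 0,0,0,0,1,1 for degrees 0…5.
(1 + x^2 + x^4 + x^6 + x^8) has coefficients 1,0,1,0,1,0,1,0,1,0,0 for degrees 0…10.
Finally multiplying by (1 + x^4 + x^8 + x^12), the product of all factors after the first has coefficients 1,0,1,0,2,0,2,0,3,0,2 for degrees 0…10.
[x^10] = 1·2 + 1·0 = 2.

2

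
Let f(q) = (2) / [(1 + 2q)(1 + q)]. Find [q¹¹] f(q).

Partial fractions give a closed form: a_n = (4)·(-2)^n + (-2)·(-1)^n.
At n = 11: a_11 = -8190.

-8190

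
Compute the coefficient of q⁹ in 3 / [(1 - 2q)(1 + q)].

1023

Partial fractions give a closed form: a_n = (2)·2^n + (1)·(-1)^n.
At n = 9: a_9 = 1023.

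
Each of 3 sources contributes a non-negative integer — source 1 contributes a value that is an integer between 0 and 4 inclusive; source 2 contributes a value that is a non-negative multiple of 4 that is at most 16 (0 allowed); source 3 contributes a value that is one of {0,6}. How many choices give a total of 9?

2

The generating function for the choices is (1 + x + x^2 + x^3 + x^4)·(1 + x^4 + x^8 + x^12 + x^16)·(1 + x^6); the count is [x^9].
(1 + x + x^2 + x^3 + x^4) has coefficients 1,1,1,1,1 for degrees 0…4.
(1 + x^4 + x^8 + x^12 + x^16) has coefficients 1,0,0,0,1,0,0,0,1,0 for degrees 0…9.
Finally multiplying by (1 + x^6), the product of all factors after the first has coefficients 1,0,0,0,1,0,1,0,1,0 for degrees 0…9.
[x^9] = 1·0 + 1·1 + 1·0 + 1·1 + 1·0 = 2.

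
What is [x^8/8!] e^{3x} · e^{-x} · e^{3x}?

The EGF product rule gives c_8 = Σ_{k_1+k_2+k_3=8} C(8; k_1,k_2,k_3) · ∏ g_i(k_i), where e^{3x} gives (3)^k; e^{-x} gives (-1)^k; e^{3x} gives (3)^k.
g_1(k) for k = 0…8: 1, 3, 9, 27, 81, 243, 729, 2187, 6561.
g_2(k) for k = 0…8: 1, -1, 1, -1, 1, -1, 1, -1, 1.
g_3(k) for k = 0…8: 1, 3, 9, 27, 81, 243, 729, 2187, 6561.
First combine the last two factors: h(k) = Σ_j C(k,j)·g_2(j)·g_3(k−j) for k = 0…8: 1, 2, 4, 8, 16, 32, 64, 128, 256.
c_8 = Σ_k C(8,k)·g_1(k)·h(8−k) = 1·1·256 + 8·3·128 + 28·9·64 + 56·27·32 + 70·81·16 + 56·243·8 + 28·729·4 + 8·2187·2 + 1·6561·1 = 256 + 3072 + 16128 + 48384 + 90720 + 108864 + 81648 + 34992 + 6561 = 390625.

390625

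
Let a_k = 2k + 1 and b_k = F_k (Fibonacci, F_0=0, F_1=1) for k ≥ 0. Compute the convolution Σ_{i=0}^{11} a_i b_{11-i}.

960

Write out a_i and b_{11-i} for i = 0,…,11 and sum the products.
Σ = 1·89 + 3·55 + 5·34 + 7·21 + 9·13 + 11·8 + 13·5 + 15·3 + 17·2 + 19·1 + 21·1 + 23·0 = 960.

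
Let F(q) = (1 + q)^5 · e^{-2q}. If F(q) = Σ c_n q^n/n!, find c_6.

64

The EGF product rule gives c_6 = Σ_{k_1+k_2=6} C(6; k_1,k_2) · ∏ g_i(k_i), where (1+q)^5 gives the falling factorial (5)_k; e^{-2q} gives (-2)^k.
g_1(k) for k = 0…6: 1, 5, 20, 60, 120, 120, 0.
g_2(k) for k = 0…6: 1, -2, 4, -8, 16, -32, 64.
c_6 = Σ_k C(6,k)·g_1(k)·g_2(6−k) = 1·1·64 + 6·5·(-32) + 15·20·16 + 20·60·(-8) + 15·120·4 + 6·120·(-2) = 64 − 960 + 4800 − 9600 + 7200 − 1440 = 64.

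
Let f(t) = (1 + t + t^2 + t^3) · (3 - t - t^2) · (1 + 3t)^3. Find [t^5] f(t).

35

(1 + t + t^2 + t^3) has coefficients 1,1,1,1 for degrees 0…3.
(3 - t - t^2) has coefficients 3,-1,-1,0,0,0 for degrees 0…5.
Finally multiplying by (1 + 3t)^3, the product of all factors after the first has coefficients 3,26,71,45,-54,-27 for degrees 0…5.
[t^5] = 1·(-27) + 1·(-54) + 1·45 + 1·71 = 35.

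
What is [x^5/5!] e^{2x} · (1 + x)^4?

2512

The EGF product rule gives c_5 = Σ_{k_1+k_2=5} C(5; k_1,k_2) · ∏ g_i(k_i), where e^{2x} gives (2)^k; (1+x)^4 gives the falling factorial (4)_k.
g_1(k) for k = 0…5: 1, 2, 4, 8, 16, 32.
g_2(k) for k = 0…5: 1, 4, 12, 24, 24, 0.
c_5 = Σ_k C(5,k)·g_1(k)·g_2(5−k) = 5·2·24 + 10·4·24 + 10·8·12 + 5·16·4 + 1·32·1 = 240 + 960 + 960 + 320 + 32 = 2512.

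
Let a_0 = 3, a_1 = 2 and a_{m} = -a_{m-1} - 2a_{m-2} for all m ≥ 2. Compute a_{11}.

The ordinary generating function has denominator 1 + x + 2x^2.
Iterating the recurrence: a_0,…,a_{11} = 3, 2, -8, 4, 12, -20, -4, 44, -36, -52, 124, -20.

-20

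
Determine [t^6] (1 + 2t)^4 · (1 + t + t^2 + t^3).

(1 + 2t)^4 has coefficients 1,8,24,32,16 for degrees 0…4.
(1 + t + t^2 + t^3) has coefficients 1,1,1,1,0,0,0 for degrees 0…6.
[t^6] = 1·0 + 8·0 + 24·0 + 32·1 + 16·1 = 48.

48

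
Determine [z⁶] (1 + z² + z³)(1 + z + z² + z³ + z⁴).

2

(1 + z² + z³) has coefficients 1,0,1,1 for degrees 0…3.
(1 + z + z² + z³ + z⁴) has coefficients 1,1,1,1,1,0,0 for degrees 0…6.
[z⁶] = 1·0 + 1·1 + 1·1 = 2.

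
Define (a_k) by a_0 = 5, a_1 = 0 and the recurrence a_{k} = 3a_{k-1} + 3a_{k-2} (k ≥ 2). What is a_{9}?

139725

The ordinary generating function has denominator 1 - 3x - 3x^2.
Iterating the recurrence: a_0,…,a_{9} = 5, 0, 15, 45, 180, 675, 2565, 9720, 36855, 139725.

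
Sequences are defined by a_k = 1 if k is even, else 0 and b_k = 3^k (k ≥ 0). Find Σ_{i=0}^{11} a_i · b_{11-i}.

199290

The convolution is the x^11 coefficient of A(x)B(x).
Σ = 1·177147 + 0·59049 + 1·19683 + 0·6561 + 1·2187 + 0·729 + 1·243 + 0·81 + 1·27 + 0·9 + 1·3 + 0·1 = 199290.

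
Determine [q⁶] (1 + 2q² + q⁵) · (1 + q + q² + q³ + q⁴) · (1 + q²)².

(1 + 2q² + q⁵) has coefficients 1,0,2,0,0,1 for degrees 0…5.
(1 + q + q² + q³ + q⁴) has coefficients 1,1,1,1,1,0,0 for degrees 0…6.
Finally multiplying by (1 + q²)², the product of all factors after the first has coefficients 1,1,3,3,4,3,3 for degrees 0…6.
[q⁶] = 1·3 + 2·4 + 1·1 = 12.

12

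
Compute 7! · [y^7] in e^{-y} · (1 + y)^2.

The EGF product rule gives c_7 = Σ_{k_1+k_2=7} C(7; k_1,k_2) · ∏ g_i(k_i), where e^{-y} gives (-1)^k; (1+y)^2 gives the falling factorial (2)_k.
g_1(k) for k = 0…7: 1, -1, 1, -1, 1, -1, 1, -1.
g_2(k) for k = 0…7: 1, 2, 2, 0, 0, 0, 0, 0.
c_7 = Σ_k C(7,k)·g_1(k)·g_2(7−k) = 21·(-1)·2 + 7·1·2 + 1·(-1)·1 = −42 + 14 − 1 = -29.

-29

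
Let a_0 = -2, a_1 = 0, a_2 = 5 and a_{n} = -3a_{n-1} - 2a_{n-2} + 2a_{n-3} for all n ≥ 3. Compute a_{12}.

The ordinary generating function has denominator 1 + 3x + 2x^2 - 2x^3.
Iterating the recurrence: a_0,…,a_{12} = -2, 0, 5, -19, 47, -93, 147, -161, 3, 607, -2149, 5239, -10205.

-10205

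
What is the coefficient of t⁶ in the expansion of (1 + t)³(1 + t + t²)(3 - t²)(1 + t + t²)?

-3

(1 + t)³ has coefficients 1,3,3,1 for degrees 0…3.
(1 + t + t²) has coefficients 1,1,1,0,0,0,0 for degrees 0…6.
Multiplying by (3 - t²) gives running coefficients 3,3,2,-1,-1,0,0 for degrees 0…6.
Finally multiplying by (1 + t + t²), the product of all factors after the first has coefficients 3,6,8,4,0,-2,-1 for degrees 0…6.
[t⁶] = 1·(-1) + 3·(-2) + 3·0 + 1·4 = -3.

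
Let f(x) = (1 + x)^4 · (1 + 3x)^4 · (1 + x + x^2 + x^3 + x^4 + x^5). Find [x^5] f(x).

(1 + x)^4 has coefficients 1,4,6,4,1 for degrees 0…4.
(1 + 3x)^4 has coefficients 1,12,54,108,81,0 for degrees 0…5.
Finally multiplying by (1 + x + x^2 + x^3 + x^4 + x^5), the product of all factors after the first has coefficients 1,13,67,175,256,256 for degrees 0…5.
[x^5] = 1·256 + 4·256 + 6·175 + 4·67 + 1·13 = 2611.

2611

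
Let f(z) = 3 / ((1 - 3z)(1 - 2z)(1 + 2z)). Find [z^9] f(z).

Partial fractions give a closed form: a_n = (27/5)·3^n + (-3)·2^n + (3/5)·(-2)^n.
At n = 9: a_9 = 104445.

104445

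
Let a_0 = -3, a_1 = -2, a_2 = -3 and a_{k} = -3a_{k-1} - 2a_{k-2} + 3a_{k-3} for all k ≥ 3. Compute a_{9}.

-437

The ordinary generating function has denominator 1 + 3t + 2t^2 - 3t^3.
Iterating the recurrence: a_0,…,a_{9} = -3, -2, -3, 4, -12, 19, -21, -11, 132, -437.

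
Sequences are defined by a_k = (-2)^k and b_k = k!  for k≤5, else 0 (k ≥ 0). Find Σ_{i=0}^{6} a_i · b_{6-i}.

This is [x^6] in the product of the two ordinary generating functions.
Σ = 1·0 − 2·120 + 4·24 − 8·6 + 16·2 − 32·1 + 64·1 = -128.

-128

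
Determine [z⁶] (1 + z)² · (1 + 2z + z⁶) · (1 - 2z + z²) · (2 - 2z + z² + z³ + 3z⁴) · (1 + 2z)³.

(1 + z)² has coefficients 1,2,1 for degrees 0…2.
(1 + 2z + z⁶) has coefficients 1,2,0,0,0,0,1 for degrees 0…6.
Multiplying by (1 - 2z + z²) gives running coefficients 1,0,-3,2,0,0,1 for degrees 0…6.
Multiplying by (2 - 2z + z² + z³ + 3z⁴) gives running coefficients 2,-2,-5,11,-4,-1,-5 for degrees 0…6.
Finally multiplying by (1 + 2z)³, the product of all factors after the first has coefficients 2,10,7,-27,-14,67,29 for degrees 0…6.
[z⁶] = 1·29 + 2·67 + 1·(-14) = 149.

149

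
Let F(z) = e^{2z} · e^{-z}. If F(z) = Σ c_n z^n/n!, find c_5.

1

The EGF product rule gives c_5 = Σ_{k_1+k_2=5} C(5; k_1,k_2) · ∏ g_i(k_i), where e^{2z} gives (2)^k; e^{-z} gives (-1)^k.
g_1(k) for k = 0…5: 1, 2, 4, 8, 16, 32.
g_2(k) for k = 0…5: 1, -1, 1, -1, 1, -1.
c_5 = Σ_k C(5,k)·g_1(k)·g_2(5−k) = 1·1·(-1) + 5·2·1 + 10·4·(-1) + 10·8·1 + 5·16·(-1) + 1·32·1 = −1 + 10 − 40 + 80 − 80 + 32 = 1.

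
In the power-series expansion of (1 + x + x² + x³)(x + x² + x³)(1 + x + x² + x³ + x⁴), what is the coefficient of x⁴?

9

(1 + x + x² + x³) has coefficients 1,1,1,1 for degrees 0…3.
(x + x² + x³) has coefficients 0,1,1,1,0 for degrees 0…4.
Finally multiplying by (1 + x + x² + x³ + x⁴), the product of all factors after the first has coefficients 0,1,2,3,3 for degrees 0…4.
[x⁴] = 1·3 + 1·3 + 1·2 + 1·1 = 9.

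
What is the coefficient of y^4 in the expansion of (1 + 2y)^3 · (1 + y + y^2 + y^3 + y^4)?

27

(1 + 2y)^3 has coefficients 1,6,12,8 for degrees 0…3.
(1 + y + y^2 + y^3 + y^4) has coefficients 1,1,1,1,1 for degrees 0…4.
[y^4] = 1·1 + 6·1 + 12·1 + 8·1 = 27.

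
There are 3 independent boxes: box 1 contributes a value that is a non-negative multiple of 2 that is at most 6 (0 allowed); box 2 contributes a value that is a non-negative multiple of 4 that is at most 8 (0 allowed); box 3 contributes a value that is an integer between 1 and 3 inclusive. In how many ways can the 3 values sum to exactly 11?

The generating function for the choices is (1 + q² + q⁴ + q⁶)·(1 + q⁴ + q⁸)·(q + q² + q³); the count is [q¹¹].
(1 + q² + q⁴ + q⁶) has coefficients 1,0,1,0,1,0,1 for degrees 0…6.
(1 + q⁴ + q⁸) has coefficients 1,0,0,0,1,0,0,0,1,0,0,0 for degrees 0…11.
Finally multiplying by (q + q² + q³), the product of all factors after the first has coefficients 0,1,1,1,0,1,1,1,0,1,1,1 for degrees 0…11.
[q¹¹] = 1·1 + 1·1 + 1·1 + 1·1 = 4.

4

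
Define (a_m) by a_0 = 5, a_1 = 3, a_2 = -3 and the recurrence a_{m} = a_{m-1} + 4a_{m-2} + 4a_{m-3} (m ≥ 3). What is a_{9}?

8517

The ordinary generating function has denominator 1 - t - 4t^2 - 4t^3.
Iterating the recurrence: a_0,…,a_{9} = 5, 3, -3, 29, 29, 133, 365, 1013, 3005, 8517.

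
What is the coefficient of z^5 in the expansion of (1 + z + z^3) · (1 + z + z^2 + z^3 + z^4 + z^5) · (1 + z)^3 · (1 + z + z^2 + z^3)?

(1 + z + z^3) has coefficients 1,1,0,1 for degrees 0…3.
(1 + z + z^2 + z^3 + z^4 + z^5) has coefficients 1,1,1,1,1,1 for degrees 0…5.
Multiplying by (1 + z)^3 gives running coefficients 1,4,7,8,8,8 for degrees 0…5.
Finally multiplying by (1 + z + z^2 + z^3), the product of all factors after the first has coefficients 1,5,12,20,27,31 for degrees 0…5.
[z^5] = 1·31 + 1·27 + 1·12 = 70.

70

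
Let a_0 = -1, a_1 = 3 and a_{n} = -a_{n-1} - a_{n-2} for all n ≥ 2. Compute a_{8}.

-2

The ordinary generating function has denominator 1 + q + q^2.
Iterating the recurrence: a_0,…,a_{8} = -1, 3, -2, -1, 3, -2, -1, 3, -2.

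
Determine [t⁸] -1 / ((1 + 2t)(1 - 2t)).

-256

The denominator gives the recurrence a_n = 4a_(n−2) for n ≥ 2; the numerator fixes a_0 = -1, a_1 = 0.
Iterating: -1, 0, -4, 0, -16, 0, -64, 0, -256, so a_8 = -256.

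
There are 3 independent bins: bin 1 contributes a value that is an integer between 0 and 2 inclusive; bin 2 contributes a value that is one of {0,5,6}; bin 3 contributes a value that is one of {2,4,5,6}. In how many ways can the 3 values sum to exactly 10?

The generating function for the choices is (1 + y + y^2)·(1 + y^5 + y^6)·(y^2 + y^4 + y^5 + y^6); the count is [y^10].
(1 + y + y^2) has coefficients 1,1,1 for degrees 0…2.
(1 + y^5 + y^6) has coefficients 1,0,0,0,0,1,1,0,0,0,0 for degrees 0…10.
Finally multiplying by (y^2 + y^4 + y^5 + y^6), the product of all factors after the first has coefficients 0,0,1,0,1,1,1,1,1,1,2 for degrees 0…10.
[y^10] = 1·2 + 1·1 + 1·1 = 4.

4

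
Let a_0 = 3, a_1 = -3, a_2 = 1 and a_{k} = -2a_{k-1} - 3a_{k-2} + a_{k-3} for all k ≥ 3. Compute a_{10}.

The ordinary generating function has denominator 1 + 2z + 3z^2 - z^3.
Iterating the recurrence: a_0,…,a_{10} = 3, -3, 1, 10, -26, 23, 42, -179, 255, 69, -1082.

-1082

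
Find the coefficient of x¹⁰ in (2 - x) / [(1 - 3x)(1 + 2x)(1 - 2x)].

Partial fractions give a closed form: a_n = (3)·3^n + (1/2)·(-2)^n + (-3/2)·2^n.
At n = 10: a_10 = 176123.

176123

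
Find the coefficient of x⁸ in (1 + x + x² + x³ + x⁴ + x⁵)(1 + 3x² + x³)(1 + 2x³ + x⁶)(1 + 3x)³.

906

(1 + x + x² + x³ + x⁴ + x⁵) has coefficients 1,1,1,1,1,1 for degrees 0…5.
(1 + 3x² + x³) has coefficients 1,0,3,1,0,0,0,0,0 for degrees 0…8.
Multiplying by (1 + 2x³ + x⁶) gives running coefficients 1,0,3,3,0,6,3,0,3 for degrees 0…8.
Finally multiplying by (1 + 3x)³, the product of all factors after the first has coefficients 1,9,30,57,108,168,138,189,246 for degrees 0…8.
[x⁸] = 1·246 + 1·189 + 1·138 + 1·168 + 1·108 + 1·57 = 906.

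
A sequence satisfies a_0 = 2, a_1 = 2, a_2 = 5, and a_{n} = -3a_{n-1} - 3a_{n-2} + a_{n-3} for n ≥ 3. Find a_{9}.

The ordinary generating function has denominator 1 + 3y + 3y^2 - y^3.
Iterating the recurrence: a_0,…,a_{9} = 2, 2, 5, -19, 44, -70, 59, 77, -478, 1262.

1262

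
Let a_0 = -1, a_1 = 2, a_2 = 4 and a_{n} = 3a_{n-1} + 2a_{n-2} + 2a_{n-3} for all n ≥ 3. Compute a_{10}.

135250

The ordinary generating function has denominator 1 - 3y - 2y^2 - 2y^3.
Iterating the recurrence: a_0,…,a_{10} = -1, 2, 4, 14, 54, 198, 730, 2694, 9938, 36662, 135250.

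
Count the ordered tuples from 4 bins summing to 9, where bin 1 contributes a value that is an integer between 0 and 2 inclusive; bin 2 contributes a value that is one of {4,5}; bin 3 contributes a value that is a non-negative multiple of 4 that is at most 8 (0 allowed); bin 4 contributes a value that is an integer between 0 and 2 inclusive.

4

The generating function for the choices is (1 + t + t²)·(t⁴ + t⁵)·(1 + t⁴ + t⁸)·(1 + t + t²); the count is [t⁹].
(1 + t + t²) has coefficients 1,1,1 for degrees 0…2.
(t⁴ + t⁵) has coefficients 0,0,0,0,1,1,0,0,0,0 for degrees 0…9.
Multiplying by (1 + t⁴ + t⁸) gives running coefficients 0,0,0,0,1,1,0,0,1,1 for degrees 0…9.
Finally multiplying by (1 + t + t²), the product of all factors after the first has coefficients 0,0,0,0,1,2,2,1,1,2 for degrees 0…9.
[t⁹] = 1·2 + 1·1 + 1·1 = 4.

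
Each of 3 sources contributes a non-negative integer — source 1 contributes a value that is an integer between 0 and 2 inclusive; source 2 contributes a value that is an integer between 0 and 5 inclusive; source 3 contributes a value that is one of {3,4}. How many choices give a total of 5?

The generating function for the choices is (1 + x + x^2)·(1 + x + x^2 + x^3 + x^4 + x^5)·(x^3 + x^4); the count is [x^5].
(1 + x + x^2) has coefficients 1,1,1 for degrees 0…2.
(1 + x + x^2 + x^3 + x^4 + x^5) has coefficients 1,1,1,1,1,1 for degrees 0…5.
Finally multiplying by (x^3 + x^4), the product of all factors after the first has coefficients 0,0,0,1,2,2 for degrees 0…5.
[x^5] = 1·2 + 1·2 + 1·1 = 5.

5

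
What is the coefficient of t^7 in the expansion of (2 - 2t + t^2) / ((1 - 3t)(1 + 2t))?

1729

The denominator gives the recurrence a_n = a_(n−1) + 6a_(n−2) for n ≥ 3; the numerator fixes a_0 = 2, a_1 = 0, a_2 = 13.
Iterating: 2, 0, 13, 13, 91, 169, 715, 1729, so a_7 = 1729.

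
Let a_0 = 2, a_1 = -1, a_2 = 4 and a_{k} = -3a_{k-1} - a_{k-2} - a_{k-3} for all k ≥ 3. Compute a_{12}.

The ordinary generating function has denominator 1 + 3z + z^2 + z^3.
Iterating the recurrence: a_0,…,a_{12} = 2, -1, 4, -13, 36, -99, 274, -759, 2102, -5821, 16120, -44641, 123624.

123624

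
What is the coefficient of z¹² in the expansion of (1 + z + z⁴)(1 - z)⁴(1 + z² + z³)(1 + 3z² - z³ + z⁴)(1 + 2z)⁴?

(1 + z + z⁴) has coefficients 1,1,0,0,1 for degrees 0…4.
(1 - z)⁴ has coefficients 1,-4,6,-4,1,0,0,0,0,0,0,0,0 for degrees 0…12.
Multiplying by (1 + z² + z³) gives running coefficients 1,-4,7,-7,3,2,-3,1,0,0,0,0,0 for degrees 0…12.
Multiplying by (1 + 3z² - z³ + z⁴) gives running coefficients 1,-4,10,-20,29,-30,20,-3,-8,8,-4,1,0 for degrees 0…12.
Finally multiplying by (1 + 2z)⁴, the product of all factors after the first has coefficients 1,4,2,-4,-3,-22,-4,45,-48,32,92,-143,40 for degrees 0…12.
[z¹²] = 1·40 + 1·(-143) + 1·(-48) = -151.

-151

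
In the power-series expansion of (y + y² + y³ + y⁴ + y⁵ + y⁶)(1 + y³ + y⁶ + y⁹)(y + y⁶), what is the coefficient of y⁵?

2

(y + y² + y³ + y⁴ + y⁵ + y⁶) has coefficients 0,1,1,1,1,1 for degrees 0…5.
(1 + y³ + y⁶ + y⁹) has coefficients 1,0,0,1,0,0 for degrees 0…5.
Finally multiplying by (y + y⁶), the product of all factors after the first has coefficients 0,1,0,0,1,0 for degrees 0…5.
[y⁵] = 1·1 + 1·0 + 1·0 + 1·1 + 1·0 = 2.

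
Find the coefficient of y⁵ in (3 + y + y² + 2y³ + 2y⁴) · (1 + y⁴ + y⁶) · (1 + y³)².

3

(3 + y + y² + 2y³ + 2y⁴) has coefficients 3,1,1,2,2 for degrees 0…4.
(1 + y⁴ + y⁶) has coefficients 1,0,0,0,1,0 for degrees 0…5.
Finally multiplying by (1 + y³)², the product of all factors after the first has coefficients 1,0,0,2,1,0 for degrees 0…5.
[y⁵] = 3·0 + 1·1 + 1·2 + 2·0 + 2·0 = 3.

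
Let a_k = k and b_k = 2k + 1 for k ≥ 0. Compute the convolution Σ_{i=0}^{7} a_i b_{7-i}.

Write out a_i and b_{7-i} for i = 0,…,7 and sum the products.
Σ = 0·15 + 1·13 + 2·11 + 3·9 + 4·7 + 5·5 + 6·3 + 7·1 = 140.

140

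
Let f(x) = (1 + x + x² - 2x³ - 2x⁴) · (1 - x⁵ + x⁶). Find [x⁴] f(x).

(1 + x + x² - 2x³ - 2x⁴) has coefficients 1,1,1,-2,-2 for degrees 0…4.
(1 - x⁵ + x⁶) has coefficients 1,0,0,0,0 for degrees 0…4.
[x⁴] = 1·0 + 1·0 + 1·0 − 2·0 − 2·1 = -2.

-2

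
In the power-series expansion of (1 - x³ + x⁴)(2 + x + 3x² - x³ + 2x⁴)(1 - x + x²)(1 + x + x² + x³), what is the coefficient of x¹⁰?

-3

(1 - x³ + x⁴) has coefficients 1,0,0,-1,1 for degrees 0…4.
(2 + x + 3x² - x³ + 2x⁴) has coefficients 2,1,3,-1,2,0,0,0,0,0,0 for degrees 0…10.
Multiplying by (1 - x + x²) gives running coefficients 2,-1,4,-3,6,-3,2,0,0,0,0 for degrees 0…10.
Finally multiplying by (1 + x + x² + x³), the product of all factors after the first has coefficients 2,1,5,2,6,4,2,5,-1,2,0 for degrees 0…10.
[x¹⁰] = 1·0 − 1·5 + 1·2 = -3.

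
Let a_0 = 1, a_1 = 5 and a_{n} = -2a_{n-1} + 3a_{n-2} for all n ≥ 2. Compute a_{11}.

177149

The ordinary generating function has denominator 1 + 2z - 3z^2.
Iterating the recurrence: a_0,…,a_{11} = 1, 5, -7, 29, -79, 245, -727, 2189, -6559, 19685, -59047, 177149.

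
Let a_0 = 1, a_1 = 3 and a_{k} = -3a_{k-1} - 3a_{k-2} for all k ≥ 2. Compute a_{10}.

The ordinary generating function has denominator 1 + 3y + 3y^2.
Iterating the recurrence: a_0,…,a_{10} = 1, 3, -12, 27, -45, 54, -27, -81, 324, -729, 1215.

1215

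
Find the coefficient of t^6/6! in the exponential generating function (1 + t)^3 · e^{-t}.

-47

The EGF product rule gives c_6 = Σ_{k_1+k_2=6} C(6; k_1,k_2) · ∏ g_i(k_i), where (1+t)^3 gives the falling factorial (3)_k; e^{-t} gives (-1)^k.
g_1(k) for k = 0…6: 1, 3, 6, 6, 0, 0, 0.
g_2(k) for k = 0…6: 1, -1, 1, -1, 1, -1, 1.
c_6 = Σ_k C(6,k)·g_1(k)·g_2(6−k) = 1·1·1 + 6·3·(-1) + 15·6·1 + 20·6·(-1) = 1 − 18 + 90 − 120 = -47.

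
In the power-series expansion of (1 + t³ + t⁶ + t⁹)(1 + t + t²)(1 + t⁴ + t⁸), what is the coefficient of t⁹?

(1 + t³ + t⁶ + t⁹) has coefficients 1,0,0,1,0,0,1,0,0,1 for degrees 0…9.
(1 + t + t²) has coefficients 1,1,1,0,0,0,0,0,0,0 for degrees 0…9.
Finally multiplying by (1 + t⁴ + t⁸), the product of all factors after the first has coefficients 1,1,1,0,1,1,1,0,1,1 for degrees 0…9.
[t⁹] = 1·1 + 1·1 + 1·0 + 1·1 = 3.

3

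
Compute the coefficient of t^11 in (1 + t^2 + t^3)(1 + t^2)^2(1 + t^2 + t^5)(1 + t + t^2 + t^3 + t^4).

15

(1 + t^2 + t^3) has coefficients 1,0,1,1 for degrees 0…3.
(1 + t^2)^2 has coefficients 1,0,2,0,1,0,0,0,0,0,0,0 for degrees 0…11.
Multiplying by (1 + t^2 + t^5) gives running coefficients 1,0,3,0,3,1,1,2,0,1,0,0 for degrees 0…11.
Finally multiplying by (1 + t + t^2 + t^3 + t^4), the product of all factors after the first has coefficients 1,1,4,4,7,7,8,7,7,5,4,3 for degrees 0…11.
[t^11] = 1·3 + 1·5 + 1·7 = 15.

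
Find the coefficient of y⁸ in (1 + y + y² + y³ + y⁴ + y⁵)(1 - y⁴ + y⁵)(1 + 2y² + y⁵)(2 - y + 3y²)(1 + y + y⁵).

25

(1 + y + y² + y³ + y⁴ + y⁵) has coefficients 1,1,1,1,1,1 for degrees 0…5.
(1 - y⁴ + y⁵) has coefficients 1,0,0,0,-1,1,0,0,0 for degrees 0…8.
Multiplying by (1 + 2y² + y⁵) gives running coefficients 1,0,2,0,-1,2,-2,2,0 for degrees 0…8.
Multiplying by (2 - y + 3y²) gives running coefficients 2,-1,7,-2,4,5,-9,12,-8 for degrees 0…8.
Finally multiplying by (1 + y + y⁵), the product of all factors after the first has coefficients 2,1,6,5,2,11,-5,10,2 for degrees 0…8.
[y⁸] = 1·2 + 1·10 + 1·(-5) + 1·11 + 1·2 + 1·5 = 25.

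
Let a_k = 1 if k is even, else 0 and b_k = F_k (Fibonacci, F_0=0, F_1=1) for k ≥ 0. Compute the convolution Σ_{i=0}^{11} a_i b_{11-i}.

The convolution is the t^11 coefficient of A(t)B(t).
Σ = 1·89 + 0·55 + 1·34 + 0·21 + 1·13 + 0·8 + 1·5 + 0·3 + 1·2 + 0·1 + 1·1 + 0·0 = 144.

144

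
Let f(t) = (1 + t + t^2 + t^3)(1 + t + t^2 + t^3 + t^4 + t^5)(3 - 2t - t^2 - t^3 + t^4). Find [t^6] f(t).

-4

(1 + t + t^2 + t^3) has coefficients 1,1,1,1 for degrees 0…3.
(1 + t + t^2 + t^3 + t^4 + t^5) has coefficients 1,1,1,1,1,1,0 for degrees 0…6.
Finally multiplying by (3 - 2t - t^2 - t^3 + t^4), the product of all factors after the first has coefficients 3,1,0,-1,0,0,-3 for degrees 0…6.
[t^6] = 1·(-3) + 1·0 + 1·0 + 1·(-1) = -4.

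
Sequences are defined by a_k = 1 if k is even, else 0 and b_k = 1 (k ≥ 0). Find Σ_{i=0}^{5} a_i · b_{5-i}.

The convolution is the t^5 coefficient of A(t)B(t).
Σ = 1·1 + 0·1 + 1·1 + 0·1 + 1·1 + 0·1 = 3.

3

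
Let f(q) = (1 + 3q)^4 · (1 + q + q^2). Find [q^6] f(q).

81

(1 + 3q)^4 has coefficients 1,12,54,108,81 for degrees 0…4.
(1 + q + q^2) has coefficients 1,1,1,0,0,0,0 for degrees 0…6.
[q^6] = 1·0 + 12·0 + 54·0 + 108·0 + 81·1 = 81.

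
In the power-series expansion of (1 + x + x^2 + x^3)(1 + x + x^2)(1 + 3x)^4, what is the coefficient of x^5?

673

(1 + x + x^2 + x^3) has coefficients 1,1,1,1 for degrees 0…3.
(1 + x + x^2) has coefficients 1,1,1,0,0,0 for degrees 0…5.
Finally multiplying by (1 + 3x)^4, the product of all factors after the first has coefficients 1,13,67,174,243,189 for degrees 0…5.
[x^5] = 1·189 + 1·243 + 1·174 + 1·67 = 673.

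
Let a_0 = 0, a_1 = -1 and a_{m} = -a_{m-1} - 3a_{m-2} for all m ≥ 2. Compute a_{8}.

-35

The ordinary generating function has denominator 1 + z + 3z^2.
Iterating the recurrence: a_0,…,a_{8} = 0, -1, 1, 2, -5, -1, 16, -13, -35.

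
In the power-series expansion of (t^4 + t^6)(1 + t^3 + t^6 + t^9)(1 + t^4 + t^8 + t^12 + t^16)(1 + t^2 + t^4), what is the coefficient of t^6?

2

(t^4 + t^6) has coefficients 0,0,0,0,1,0,1 for degrees 0…6.
(1 + t^3 + t^6 + t^9) has coefficients 1,0,0,1,0,0,1 for degrees 0…6.
Multiplying by (1 + t^4 + t^8 + t^12 + t^16) gives running coefficients 1,0,0,1,1,0,1 for degrees 0…6.
Finally multiplying by (1 + t^2 + t^4), the product of all factors after the first has coefficients 1,0,1,1,2,1,2 for degrees 0…6.
[t^6] = 1·1 + 1·1 = 2.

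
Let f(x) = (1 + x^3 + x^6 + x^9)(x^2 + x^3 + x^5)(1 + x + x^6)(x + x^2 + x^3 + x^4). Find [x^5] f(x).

4

(1 + x^3 + x^6 + x^9) has coefficients 1,0,0,1,0,0 for degrees 0…5.
(x^2 + x^3 + x^5) has coefficients 0,0,1,1,0,1 for degrees 0…5.
Multiplying by (1 + x + x^6) gives running coefficients 0,0,1,2,1,1 for degrees 0…5.
Finally multiplying by (x + x^2 + x^3 + x^4), the product of all factors after the first has coefficients 0,0,0,1,3,4 for degrees 0…5.
[x^5] = 1·4 + 1·0 = 4.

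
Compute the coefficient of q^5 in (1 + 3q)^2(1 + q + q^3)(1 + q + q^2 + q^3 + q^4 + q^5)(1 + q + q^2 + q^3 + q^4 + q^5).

(1 + 3q)^2 has coefficients 1,6,9 for degrees 0…2.
(1 + q + q^3) has coefficients 1,1,0,1,0,0 for degrees 0…5.
Multiplying by (1 + q + q^2 + q^3 + q^4 + q^5) gives running coefficients 1,2,2,3,3,3 for degrees 0…5.
Finally multiplying by (1 + q + q^2 + q^3 + q^4 + q^5), the product of all factors after the first has coefficients 1,3,5,8,11,14 for degrees 0…5.
[q^5] = 1·14 + 6·11 + 9·8 = 152.

152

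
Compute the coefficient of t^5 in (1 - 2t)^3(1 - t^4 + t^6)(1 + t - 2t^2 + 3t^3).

57

(1 - 2t)^3 has coefficients 1,-6,12,-8 for degrees 0…3.
(1 - t^4 + t^6) has coefficients 1,0,0,0,-1,0 for degrees 0…5.
Finally multiplying by (1 + t - 2t^2 + 3t^3), the product of all factors after the first has coefficients 1,1,-2,3,-1,-1 for degrees 0…5.
[t^5] = 1·(-1) − 6·(-1) + 12·3 − 8·(-2) = 57.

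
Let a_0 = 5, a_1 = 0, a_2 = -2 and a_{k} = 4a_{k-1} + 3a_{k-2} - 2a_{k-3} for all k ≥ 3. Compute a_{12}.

The ordinary generating function has denominator 1 - 4x - 3x^2 + 2x^3.
Iterating the recurrence: a_0,…,a_{12} = 5, 0, -2, -18, -78, -362, -1646, -7514, -34270, -156330, -713102, -3252858, -14838078.

-14838078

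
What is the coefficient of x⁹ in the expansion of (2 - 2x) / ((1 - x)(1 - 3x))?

The denominator gives the recurrence a_n = 4a_(n−1) − 3a_(n−2) for n ≥ 2; the numerator fixes a_0 = 2, a_1 = 6.
Iterating: 2, 6, 18, 54, 162, 486, 1458, 4374, 13122, 39366, so a_9 = 39366.

39366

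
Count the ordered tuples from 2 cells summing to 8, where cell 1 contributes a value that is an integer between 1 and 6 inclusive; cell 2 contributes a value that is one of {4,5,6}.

The generating function for the choices is (t + t^2 + t^3 + t^4 + t^5 + t^6)·(t^4 + t^5 + t^6); the count is [t^8].
(t + t^2 + t^3 + t^4 + t^5 + t^6) has coefficients 0,1,1,1,1,1,1 for degrees 0…6.
(t^4 + t^5 + t^6) has coefficients 0,0,0,0,1,1,1,0,0 for degrees 0…8.
[t^8] = 1·0 + 1·1 + 1·1 + 1·1 + 1·0 + 1·0 = 3.

3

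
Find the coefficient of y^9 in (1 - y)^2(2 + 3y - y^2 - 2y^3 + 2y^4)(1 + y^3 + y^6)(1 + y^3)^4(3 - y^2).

199

(1 - y)^2 has coefficients 1,-2,1 for degrees 0…2.
(2 + 3y - y^2 - 2y^3 + 2y^4) has coefficients 2,3,-1,-2,2,0,0,0,0,0 for degrees 0…9.
Multiplying by (1 + y^3 + y^6) gives running coefficients 2,3,-1,0,5,-1,0,5,-1,-2 for degrees 0…9.
Multiplying by (1 + y^3)^4 gives running coefficients 2,3,-1,8,17,-5,12,43,-11,6 for degrees 0…9.
Finally multiplying by (3 - y^2), the product of all factors after the first has coefficients 6,9,-5,21,52,-23,19,134,-45,-25 for degrees 0…9.
[y^9] = 1·(-25) − 2·(-45) + 1·134 = 199.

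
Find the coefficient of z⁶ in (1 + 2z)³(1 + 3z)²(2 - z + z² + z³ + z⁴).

275

(1 + 2z)³ has coefficients 1,6,12,8 for degrees 0…3.
(1 + 3z)² has coefficients 1,6,9,0,0,0,0 for degrees 0…6.
Finally multiplying by (2 - z + z² + z³ + z⁴), the product of all factors after the first has coefficients 2,11,13,-2,16,15,9 for degrees 0…6.
[z⁶] = 1·9 + 6·15 + 12·16 + 8·(-2) = 275.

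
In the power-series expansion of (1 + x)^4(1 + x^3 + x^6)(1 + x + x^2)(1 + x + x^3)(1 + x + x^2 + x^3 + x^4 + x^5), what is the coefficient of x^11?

264

(1 + x)^4 has coefficients 1,4,6,4,1 for degrees 0…4.
(1 + x^3 + x^6) has coefficients 1,0,0,1,0,0,1,0,0,0,0,0 for degrees 0…11.
Multiplying by (1 + x + x^2) gives running coefficients 1,1,1,1,1,1,1,1,1,0,0,0 for degrees 0…11.
Multiplying by (1 + x + x^3) gives running coefficients 1,2,2,3,3,3,3,3,3,2,1,1 for degrees 0…11.
Finally multiplying by (1 + x + x^2 + x^3 + x^4 + x^5), the product of all factors after the first has coefficients 1,3,5,8,11,14,16,17,18,17,15,13 for degrees 0…11.
[x^11] = 1·13 + 4·15 + 6·17 + 4·18 + 1·17 = 264.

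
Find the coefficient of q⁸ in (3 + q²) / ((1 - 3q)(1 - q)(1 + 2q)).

18592

The denominator gives the recurrence a_n = 2a_(n−1) + 5a_(n−2) − 6a_(n−3) for n ≥ 3; the numerator fixes a_0 = 3, a_1 = 6, a_2 = 28.
Iterating: 3, 6, 28, 68, 240, 652, 2096, 6012, 18592, so a_8 = 18592.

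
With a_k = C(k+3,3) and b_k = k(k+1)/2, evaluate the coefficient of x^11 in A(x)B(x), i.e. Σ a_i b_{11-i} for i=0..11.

Write out a_i and b_{11-i} for i = 0,…,11 and sum the products.
Σ = 1·66 + 4·55 + 10·45 + 20·36 + 35·28 + 56·21 + 84·15 + 120·10 + 165·6 + 220·3 + 286·1 + 364·0 = 8008.

8008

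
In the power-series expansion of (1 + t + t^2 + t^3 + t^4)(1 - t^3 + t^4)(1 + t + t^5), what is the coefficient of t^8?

1

(1 + t + t^2 + t^3 + t^4) has coefficients 1,1,1,1,1 for degrees 0…4.
(1 - t^3 + t^4) has coefficients 1,0,0,-1,1,0,0,0,0 for degrees 0…8.
Finally multiplying by (1 + t + t^5), the product of all factors after the first has coefficients 1,1,0,-1,0,2,0,0,-1 for degrees 0…8.
[t^8] = 1·(-1) + 1·0 + 1·0 + 1·2 + 1·0 = 1.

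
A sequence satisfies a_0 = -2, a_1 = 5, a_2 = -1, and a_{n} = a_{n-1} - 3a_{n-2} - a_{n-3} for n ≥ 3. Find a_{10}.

The ordinary generating function has denominator 1 - y + 3y^2 + y^3.
Iterating the recurrence: a_0,…,a_{10} = -2, 5, -1, -14, -16, 27, 89, 24, -270, -431, 355.

355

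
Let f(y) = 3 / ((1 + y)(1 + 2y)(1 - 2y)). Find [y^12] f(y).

16383

The denominator gives the recurrence a_n = −a_(n−1) + 4a_(n−2) + 4a_(n−3) for n ≥ 3; the numerator fixes a_0 = 3, a_1 = -3, a_2 = 15.
Iterating: 3, -3, 15, -15, 63, -63, 255, -255, 1023, -1023, 4095, -4095, 16383, so a_12 = 16383.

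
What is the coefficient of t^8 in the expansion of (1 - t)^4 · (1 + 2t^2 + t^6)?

(1 - t)^4 has coefficients 1,-4,6,-4,1 for degrees 0…4.
(1 + 2t^2 + t^6) has coefficients 1,0,2,0,0,0,1,0,0 for degrees 0…8.
[t^8] = 1·0 − 4·0 + 6·1 − 4·0 + 1·0 = 6.

6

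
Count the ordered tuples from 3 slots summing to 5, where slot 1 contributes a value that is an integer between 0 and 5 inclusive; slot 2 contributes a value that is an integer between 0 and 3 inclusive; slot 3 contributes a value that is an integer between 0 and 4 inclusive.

17

The generating function for the choices is (1 + z + z² + z³ + z⁴ + z⁵)·(1 + z + z² + z³)·(1 + z + z² + z³ + z⁴); the count is [z⁵].
(1 + z + z² + z³ + z⁴ + z⁵) has coefficients 1,1,1,1,1,1 for degrees 0…5.
(1 + z + z² + z³) has coefficients 1,1,1,1,0,0 for degrees 0…5.
Finally multiplying by (1 + z + z² + z³ + z⁴), the product of all factors after the first has coefficients 1,2,3,4,4,3 for degrees 0…5.
[z⁵] = 1·3 + 1·4 + 1·4 + 1·3 + 1·2 + 1·1 = 17.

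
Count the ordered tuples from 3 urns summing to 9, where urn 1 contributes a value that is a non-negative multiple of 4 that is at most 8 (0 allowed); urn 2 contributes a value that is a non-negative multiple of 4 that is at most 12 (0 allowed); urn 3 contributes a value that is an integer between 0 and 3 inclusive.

3

The generating function for the choices is (1 + q^4 + q^8)·(1 + q^4 + q^8 + q^12)·(1 + q + q^2 + q^3); the count is [q^9].
(1 + q^4 + q^8) has coefficients 1,0,0,0,1,0,0,0,1 for degrees 0…8.
(1 + q^4 + q^8 + q^12) has coefficients 1,0,0,0,1,0,0,0,1,0 for degrees 0…9.
Finally multiplying by (1 + q + q^2 + q^3), the product of all factors after the first has coefficients 1,1,1,1,1,1,1,1,1,1 for degrees 0…9.
[q^9] = 1·1 + 1·1 + 1·1 = 3.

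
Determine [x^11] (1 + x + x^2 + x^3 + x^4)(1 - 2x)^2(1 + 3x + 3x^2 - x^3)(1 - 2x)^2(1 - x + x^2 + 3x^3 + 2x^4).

(1 + x + x^2 + x^3 + x^4) has coefficients 1,1,1,1,1 for degrees 0…4.
(1 - 2x)^2 has coefficients 1,-4,4,0,0,0,0,0,0,0,0,0 for degrees 0…11.
Multiplying by (1 + 3x + 3x^2 - x^3) gives running coefficients 1,-1,-5,-1,16,-4,0,0,0,0,0,0 for degrees 0…11.
Multiplying by (1 - 2x)^2 gives running coefficients 1,-5,3,15,0,-72,80,-16,0,0,0,0 for degrees 0…11.
Finally multiplying by (1 - x + x^2 + 3x^3 + 2x^4), the product of all factors after the first has coefficients 1,-6,9,10,-25,-58,203,-138,-120,80,112,-32 for degrees 0…11.
[x^11] = 1·(-32) + 1·112 + 1·80 + 1·(-120) + 1·(-138) = -98.

-98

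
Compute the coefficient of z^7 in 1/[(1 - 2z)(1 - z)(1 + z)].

170

Partial fractions give a closed form: a_n = (4/3)·2^n + (-1/2)·1^n + (1/6)·(-1)^n.
At n = 7: a_7 = 170.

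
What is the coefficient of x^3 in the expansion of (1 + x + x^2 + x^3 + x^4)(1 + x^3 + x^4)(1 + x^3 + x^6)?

(1 + x + x^2 + x^3 + x^4) has coefficients 1,1,1,1 for degrees 0…3.
(1 + x^3 + x^4) has coefficients 1,0,0,1 for degrees 0…3.
Finally multiplying by (1 + x^3 + x^6), the product of all factors after the first has coefficients 1,0,0,2 for degrees 0…3.
[x^3] = 1·2 + 1·0 + 1·0 + 1·1 = 3.

3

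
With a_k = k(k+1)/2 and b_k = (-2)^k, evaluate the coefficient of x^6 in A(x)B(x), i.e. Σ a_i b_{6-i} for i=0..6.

-1

Write out a_i and b_{6-i} for i = 0,…,6 and sum the products.
Σ = 0·64 + 1·(-32) + 3·16 + 6·(-8) + 10·4 + 15·(-2) + 21·1 = -1.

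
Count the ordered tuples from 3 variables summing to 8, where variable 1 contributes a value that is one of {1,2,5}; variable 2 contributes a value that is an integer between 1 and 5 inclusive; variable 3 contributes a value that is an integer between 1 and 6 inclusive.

The generating function for the choices is (x + x^2 + x^5)·(x + x^2 + x^3 + x^4 + x^5)·(x + x^2 + x^3 + x^4 + x^5 + x^6); the count is [x^8].
(x + x^2 + x^5) has coefficients 0,1,1,0,0,1 for degrees 0…5.
(x + x^2 + x^3 + x^4 + x^5) has coefficients 0,1,1,1,1,1,0,0,0 for degrees 0…8.
Finally multiplying by (x + x^2 + x^3 + x^4 + x^5 + x^6), the product of all factors after the first has coefficients 0,0,1,2,3,4,5,5,4 for degrees 0…8.
[x^8] = 1·5 + 1·5 + 1·2 = 12.

12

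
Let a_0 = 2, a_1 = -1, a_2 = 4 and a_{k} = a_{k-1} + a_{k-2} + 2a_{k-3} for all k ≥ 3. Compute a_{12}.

The ordinary generating function has denominator 1 - q - q^2 - 2q^3.
Iterating the recurrence: a_0,…,a_{12} = 2, -1, 4, 7, 9, 24, 47, 89, 184, 367, 729, 1464, 2927.

2927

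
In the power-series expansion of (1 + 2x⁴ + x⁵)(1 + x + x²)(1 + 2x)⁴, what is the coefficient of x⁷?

(1 + 2x⁴ + x⁵) has coefficients 1,0,0,0,2,1 for degrees 0…5.
(1 + x + x²) has coefficients 1,1,1,0,0,0,0,0 for degrees 0…7.
Finally multiplying by (1 + 2x)⁴, the product of all factors after the first has coefficients 1,9,33,64,72,48,16,0 for degrees 0…7.
[x⁷] = 1·0 + 2·64 + 1·33 = 161.

161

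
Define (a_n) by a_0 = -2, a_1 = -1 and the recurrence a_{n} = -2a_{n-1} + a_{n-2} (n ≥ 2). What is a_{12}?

2378

The ordinary generating function has denominator 1 + 2y - y^2.
Iterating the recurrence: a_0,…,a_{12} = -2, -1, 0, -1, 2, -5, 12, -29, 70, -169, 408, -985, 2378.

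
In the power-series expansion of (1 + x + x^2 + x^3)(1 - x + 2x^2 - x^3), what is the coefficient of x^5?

(1 + x + x^2 + x^3) has coefficients 1,1,1,1 for degrees 0…3.
(1 - x + 2x^2 - x^3) has coefficients 1,-1,2,-1,0,0 for degrees 0…5.
[x^5] = 1·0 + 1·0 + 1·(-1) + 1·2 = 1.

1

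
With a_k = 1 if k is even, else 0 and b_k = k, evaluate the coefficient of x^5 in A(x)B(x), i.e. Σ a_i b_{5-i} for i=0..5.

9

This is [x^5] in the product of the two ordinary generating functions.
Σ = 1·5 + 0·4 + 1·3 + 0·2 + 1·1 + 0·0 = 9.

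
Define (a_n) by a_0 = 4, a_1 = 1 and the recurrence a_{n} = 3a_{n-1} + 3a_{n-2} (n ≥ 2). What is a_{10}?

The ordinary generating function has denominator 1 - 3z - 3z^2.
Iterating the recurrence: a_0,…,a_{10} = 4, 1, 15, 48, 189, 711, 2700, 10233, 38799, 147096, 557685.

557685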